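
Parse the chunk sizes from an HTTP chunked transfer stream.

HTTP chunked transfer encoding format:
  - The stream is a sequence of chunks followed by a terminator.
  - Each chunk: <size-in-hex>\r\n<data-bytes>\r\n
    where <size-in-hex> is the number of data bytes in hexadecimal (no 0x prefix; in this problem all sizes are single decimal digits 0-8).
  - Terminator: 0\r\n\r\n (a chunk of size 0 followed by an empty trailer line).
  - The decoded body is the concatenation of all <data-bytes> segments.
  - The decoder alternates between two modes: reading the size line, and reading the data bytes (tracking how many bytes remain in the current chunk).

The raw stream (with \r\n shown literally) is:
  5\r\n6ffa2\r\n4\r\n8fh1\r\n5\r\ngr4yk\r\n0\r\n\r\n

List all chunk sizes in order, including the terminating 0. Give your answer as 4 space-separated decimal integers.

Answer: 5 4 5 0

Derivation:
Chunk 1: stream[0..1]='5' size=0x5=5, data at stream[3..8]='6ffa2' -> body[0..5], body so far='6ffa2'
Chunk 2: stream[10..11]='4' size=0x4=4, data at stream[13..17]='8fh1' -> body[5..9], body so far='6ffa28fh1'
Chunk 3: stream[19..20]='5' size=0x5=5, data at stream[22..27]='gr4yk' -> body[9..14], body so far='6ffa28fh1gr4yk'
Chunk 4: stream[29..30]='0' size=0 (terminator). Final body='6ffa28fh1gr4yk' (14 bytes)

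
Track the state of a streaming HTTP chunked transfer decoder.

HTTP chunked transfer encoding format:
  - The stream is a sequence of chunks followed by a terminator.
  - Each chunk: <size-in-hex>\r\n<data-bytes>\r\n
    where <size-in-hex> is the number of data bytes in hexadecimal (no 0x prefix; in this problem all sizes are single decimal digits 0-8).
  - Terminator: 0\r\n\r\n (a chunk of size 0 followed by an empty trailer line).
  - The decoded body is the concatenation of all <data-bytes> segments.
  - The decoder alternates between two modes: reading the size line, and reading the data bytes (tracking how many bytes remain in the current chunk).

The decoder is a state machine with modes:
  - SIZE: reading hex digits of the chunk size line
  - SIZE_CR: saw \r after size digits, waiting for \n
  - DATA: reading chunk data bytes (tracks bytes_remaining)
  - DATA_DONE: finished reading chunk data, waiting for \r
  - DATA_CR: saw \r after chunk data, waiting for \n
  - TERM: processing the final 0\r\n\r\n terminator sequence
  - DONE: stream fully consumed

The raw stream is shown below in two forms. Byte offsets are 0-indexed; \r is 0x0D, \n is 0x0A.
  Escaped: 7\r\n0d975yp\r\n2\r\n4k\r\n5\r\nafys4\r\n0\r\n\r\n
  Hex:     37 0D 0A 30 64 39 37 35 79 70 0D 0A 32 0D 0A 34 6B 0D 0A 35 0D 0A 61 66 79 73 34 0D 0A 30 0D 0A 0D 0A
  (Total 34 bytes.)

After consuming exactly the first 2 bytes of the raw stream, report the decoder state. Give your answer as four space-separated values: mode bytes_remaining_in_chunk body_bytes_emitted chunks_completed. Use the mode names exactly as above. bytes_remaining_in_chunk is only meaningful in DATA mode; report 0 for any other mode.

Byte 0 = '7': mode=SIZE remaining=0 emitted=0 chunks_done=0
Byte 1 = 0x0D: mode=SIZE_CR remaining=0 emitted=0 chunks_done=0

Answer: SIZE_CR 0 0 0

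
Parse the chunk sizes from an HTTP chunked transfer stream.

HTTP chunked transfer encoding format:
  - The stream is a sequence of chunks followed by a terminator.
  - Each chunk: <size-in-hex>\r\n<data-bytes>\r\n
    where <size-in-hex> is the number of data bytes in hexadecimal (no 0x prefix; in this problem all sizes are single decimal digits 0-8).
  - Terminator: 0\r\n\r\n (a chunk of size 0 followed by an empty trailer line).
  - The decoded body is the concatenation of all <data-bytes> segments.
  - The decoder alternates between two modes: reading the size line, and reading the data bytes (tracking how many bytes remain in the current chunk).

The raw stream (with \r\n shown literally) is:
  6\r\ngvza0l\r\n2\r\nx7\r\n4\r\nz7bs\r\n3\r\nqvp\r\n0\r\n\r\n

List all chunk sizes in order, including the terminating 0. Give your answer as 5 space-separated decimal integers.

Chunk 1: stream[0..1]='6' size=0x6=6, data at stream[3..9]='gvza0l' -> body[0..6], body so far='gvza0l'
Chunk 2: stream[11..12]='2' size=0x2=2, data at stream[14..16]='x7' -> body[6..8], body so far='gvza0lx7'
Chunk 3: stream[18..19]='4' size=0x4=4, data at stream[21..25]='z7bs' -> body[8..12], body so far='gvza0lx7z7bs'
Chunk 4: stream[27..28]='3' size=0x3=3, data at stream[30..33]='qvp' -> body[12..15], body so far='gvza0lx7z7bsqvp'
Chunk 5: stream[35..36]='0' size=0 (terminator). Final body='gvza0lx7z7bsqvp' (15 bytes)

Answer: 6 2 4 3 0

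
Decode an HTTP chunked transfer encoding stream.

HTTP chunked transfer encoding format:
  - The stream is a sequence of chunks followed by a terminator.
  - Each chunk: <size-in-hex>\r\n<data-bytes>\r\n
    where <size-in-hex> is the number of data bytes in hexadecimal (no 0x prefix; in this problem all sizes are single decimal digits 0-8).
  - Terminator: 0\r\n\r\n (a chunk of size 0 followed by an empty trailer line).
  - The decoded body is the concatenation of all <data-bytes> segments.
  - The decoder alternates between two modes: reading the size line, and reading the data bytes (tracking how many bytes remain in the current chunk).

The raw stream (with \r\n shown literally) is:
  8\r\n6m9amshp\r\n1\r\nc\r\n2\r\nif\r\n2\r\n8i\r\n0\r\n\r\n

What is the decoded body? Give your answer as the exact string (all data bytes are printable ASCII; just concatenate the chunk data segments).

Answer: 6m9amshpcif8i

Derivation:
Chunk 1: stream[0..1]='8' size=0x8=8, data at stream[3..11]='6m9amshp' -> body[0..8], body so far='6m9amshp'
Chunk 2: stream[13..14]='1' size=0x1=1, data at stream[16..17]='c' -> body[8..9], body so far='6m9amshpc'
Chunk 3: stream[19..20]='2' size=0x2=2, data at stream[22..24]='if' -> body[9..11], body so far='6m9amshpcif'
Chunk 4: stream[26..27]='2' size=0x2=2, data at stream[29..31]='8i' -> body[11..13], body so far='6m9amshpcif8i'
Chunk 5: stream[33..34]='0' size=0 (terminator). Final body='6m9amshpcif8i' (13 bytes)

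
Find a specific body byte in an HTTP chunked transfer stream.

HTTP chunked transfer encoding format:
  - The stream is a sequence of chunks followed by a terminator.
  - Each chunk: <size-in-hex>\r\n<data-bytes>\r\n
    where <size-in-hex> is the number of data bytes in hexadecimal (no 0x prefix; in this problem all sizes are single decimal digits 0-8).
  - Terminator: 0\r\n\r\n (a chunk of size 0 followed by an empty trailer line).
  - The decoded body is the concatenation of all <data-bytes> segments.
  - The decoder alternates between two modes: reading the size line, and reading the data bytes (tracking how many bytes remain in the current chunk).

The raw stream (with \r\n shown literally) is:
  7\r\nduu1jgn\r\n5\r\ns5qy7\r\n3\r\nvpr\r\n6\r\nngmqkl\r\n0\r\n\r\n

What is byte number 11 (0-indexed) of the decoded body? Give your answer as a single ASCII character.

Answer: 7

Derivation:
Chunk 1: stream[0..1]='7' size=0x7=7, data at stream[3..10]='duu1jgn' -> body[0..7], body so far='duu1jgn'
Chunk 2: stream[12..13]='5' size=0x5=5, data at stream[15..20]='s5qy7' -> body[7..12], body so far='duu1jgns5qy7'
Chunk 3: stream[22..23]='3' size=0x3=3, data at stream[25..28]='vpr' -> body[12..15], body so far='duu1jgns5qy7vpr'
Chunk 4: stream[30..31]='6' size=0x6=6, data at stream[33..39]='ngmqkl' -> body[15..21], body so far='duu1jgns5qy7vprngmqkl'
Chunk 5: stream[41..42]='0' size=0 (terminator). Final body='duu1jgns5qy7vprngmqkl' (21 bytes)
Body byte 11 = '7'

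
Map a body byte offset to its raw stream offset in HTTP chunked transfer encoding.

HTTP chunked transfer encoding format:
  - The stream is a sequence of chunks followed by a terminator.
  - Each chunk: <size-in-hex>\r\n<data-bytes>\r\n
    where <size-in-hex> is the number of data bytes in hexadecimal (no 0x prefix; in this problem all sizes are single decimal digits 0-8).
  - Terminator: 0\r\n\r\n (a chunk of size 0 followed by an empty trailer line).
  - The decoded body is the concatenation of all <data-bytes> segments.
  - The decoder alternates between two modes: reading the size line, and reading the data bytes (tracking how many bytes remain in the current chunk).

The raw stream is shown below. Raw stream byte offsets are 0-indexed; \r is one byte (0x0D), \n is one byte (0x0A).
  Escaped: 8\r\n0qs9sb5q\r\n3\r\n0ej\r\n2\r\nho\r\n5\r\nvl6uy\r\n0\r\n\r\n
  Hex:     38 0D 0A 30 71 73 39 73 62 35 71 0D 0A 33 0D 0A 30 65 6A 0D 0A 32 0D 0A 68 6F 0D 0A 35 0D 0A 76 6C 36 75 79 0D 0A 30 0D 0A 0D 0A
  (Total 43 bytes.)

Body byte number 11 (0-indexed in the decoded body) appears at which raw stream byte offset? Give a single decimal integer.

Chunk 1: stream[0..1]='8' size=0x8=8, data at stream[3..11]='0qs9sb5q' -> body[0..8], body so far='0qs9sb5q'
Chunk 2: stream[13..14]='3' size=0x3=3, data at stream[16..19]='0ej' -> body[8..11], body so far='0qs9sb5q0ej'
Chunk 3: stream[21..22]='2' size=0x2=2, data at stream[24..26]='ho' -> body[11..13], body so far='0qs9sb5q0ejho'
Chunk 4: stream[28..29]='5' size=0x5=5, data at stream[31..36]='vl6uy' -> body[13..18], body so far='0qs9sb5q0ejhovl6uy'
Chunk 5: stream[38..39]='0' size=0 (terminator). Final body='0qs9sb5q0ejhovl6uy' (18 bytes)
Body byte 11 at stream offset 24

Answer: 24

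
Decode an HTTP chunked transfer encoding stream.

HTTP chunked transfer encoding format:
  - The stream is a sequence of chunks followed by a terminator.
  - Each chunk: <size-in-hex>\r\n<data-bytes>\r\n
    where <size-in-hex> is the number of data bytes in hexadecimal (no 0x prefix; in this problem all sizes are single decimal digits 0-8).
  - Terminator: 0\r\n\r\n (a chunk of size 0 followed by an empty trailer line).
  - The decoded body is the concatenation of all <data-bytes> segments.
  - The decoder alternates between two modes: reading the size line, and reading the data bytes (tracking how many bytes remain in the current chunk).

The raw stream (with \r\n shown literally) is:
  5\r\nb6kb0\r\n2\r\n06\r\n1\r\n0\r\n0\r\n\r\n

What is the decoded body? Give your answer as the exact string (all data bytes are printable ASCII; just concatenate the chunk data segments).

Answer: b6kb0060

Derivation:
Chunk 1: stream[0..1]='5' size=0x5=5, data at stream[3..8]='b6kb0' -> body[0..5], body so far='b6kb0'
Chunk 2: stream[10..11]='2' size=0x2=2, data at stream[13..15]='06' -> body[5..7], body so far='b6kb006'
Chunk 3: stream[17..18]='1' size=0x1=1, data at stream[20..21]='0' -> body[7..8], body so far='b6kb0060'
Chunk 4: stream[23..24]='0' size=0 (terminator). Final body='b6kb0060' (8 bytes)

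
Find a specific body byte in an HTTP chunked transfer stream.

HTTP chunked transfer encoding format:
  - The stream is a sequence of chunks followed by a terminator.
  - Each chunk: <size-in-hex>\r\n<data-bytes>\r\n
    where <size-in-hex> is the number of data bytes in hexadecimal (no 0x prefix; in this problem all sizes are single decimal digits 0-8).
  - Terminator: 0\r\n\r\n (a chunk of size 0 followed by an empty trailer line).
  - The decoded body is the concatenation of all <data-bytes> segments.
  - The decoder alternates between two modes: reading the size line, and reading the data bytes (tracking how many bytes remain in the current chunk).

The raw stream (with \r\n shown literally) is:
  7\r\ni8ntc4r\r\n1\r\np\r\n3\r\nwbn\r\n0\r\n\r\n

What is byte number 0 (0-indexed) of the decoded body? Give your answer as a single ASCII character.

Answer: i

Derivation:
Chunk 1: stream[0..1]='7' size=0x7=7, data at stream[3..10]='i8ntc4r' -> body[0..7], body so far='i8ntc4r'
Chunk 2: stream[12..13]='1' size=0x1=1, data at stream[15..16]='p' -> body[7..8], body so far='i8ntc4rp'
Chunk 3: stream[18..19]='3' size=0x3=3, data at stream[21..24]='wbn' -> body[8..11], body so far='i8ntc4rpwbn'
Chunk 4: stream[26..27]='0' size=0 (terminator). Final body='i8ntc4rpwbn' (11 bytes)
Body byte 0 = 'i'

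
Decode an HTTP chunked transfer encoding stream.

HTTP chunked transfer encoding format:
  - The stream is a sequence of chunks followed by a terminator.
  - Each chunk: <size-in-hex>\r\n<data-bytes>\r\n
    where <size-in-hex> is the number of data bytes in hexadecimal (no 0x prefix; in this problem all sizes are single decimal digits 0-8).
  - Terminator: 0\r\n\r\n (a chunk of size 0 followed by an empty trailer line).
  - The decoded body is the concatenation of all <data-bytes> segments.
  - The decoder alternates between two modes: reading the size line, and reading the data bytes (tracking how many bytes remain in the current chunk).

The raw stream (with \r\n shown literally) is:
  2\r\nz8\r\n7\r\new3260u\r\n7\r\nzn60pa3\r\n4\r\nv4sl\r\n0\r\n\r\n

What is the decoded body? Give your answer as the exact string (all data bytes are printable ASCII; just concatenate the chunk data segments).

Answer: z8ew3260uzn60pa3v4sl

Derivation:
Chunk 1: stream[0..1]='2' size=0x2=2, data at stream[3..5]='z8' -> body[0..2], body so far='z8'
Chunk 2: stream[7..8]='7' size=0x7=7, data at stream[10..17]='ew3260u' -> body[2..9], body so far='z8ew3260u'
Chunk 3: stream[19..20]='7' size=0x7=7, data at stream[22..29]='zn60pa3' -> body[9..16], body so far='z8ew3260uzn60pa3'
Chunk 4: stream[31..32]='4' size=0x4=4, data at stream[34..38]='v4sl' -> body[16..20], body so far='z8ew3260uzn60pa3v4sl'
Chunk 5: stream[40..41]='0' size=0 (terminator). Final body='z8ew3260uzn60pa3v4sl' (20 bytes)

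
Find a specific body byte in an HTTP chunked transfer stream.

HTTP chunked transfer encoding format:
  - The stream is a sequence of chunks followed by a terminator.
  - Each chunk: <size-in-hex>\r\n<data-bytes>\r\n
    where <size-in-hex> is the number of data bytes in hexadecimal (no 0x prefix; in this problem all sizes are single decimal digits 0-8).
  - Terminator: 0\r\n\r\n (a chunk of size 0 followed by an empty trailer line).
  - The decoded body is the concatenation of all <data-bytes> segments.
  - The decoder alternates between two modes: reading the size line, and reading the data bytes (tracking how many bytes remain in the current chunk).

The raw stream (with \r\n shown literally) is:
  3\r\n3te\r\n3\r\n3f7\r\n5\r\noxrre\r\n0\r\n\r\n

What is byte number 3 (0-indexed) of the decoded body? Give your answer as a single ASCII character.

Chunk 1: stream[0..1]='3' size=0x3=3, data at stream[3..6]='3te' -> body[0..3], body so far='3te'
Chunk 2: stream[8..9]='3' size=0x3=3, data at stream[11..14]='3f7' -> body[3..6], body so far='3te3f7'
Chunk 3: stream[16..17]='5' size=0x5=5, data at stream[19..24]='oxrre' -> body[6..11], body so far='3te3f7oxrre'
Chunk 4: stream[26..27]='0' size=0 (terminator). Final body='3te3f7oxrre' (11 bytes)
Body byte 3 = '3'

Answer: 3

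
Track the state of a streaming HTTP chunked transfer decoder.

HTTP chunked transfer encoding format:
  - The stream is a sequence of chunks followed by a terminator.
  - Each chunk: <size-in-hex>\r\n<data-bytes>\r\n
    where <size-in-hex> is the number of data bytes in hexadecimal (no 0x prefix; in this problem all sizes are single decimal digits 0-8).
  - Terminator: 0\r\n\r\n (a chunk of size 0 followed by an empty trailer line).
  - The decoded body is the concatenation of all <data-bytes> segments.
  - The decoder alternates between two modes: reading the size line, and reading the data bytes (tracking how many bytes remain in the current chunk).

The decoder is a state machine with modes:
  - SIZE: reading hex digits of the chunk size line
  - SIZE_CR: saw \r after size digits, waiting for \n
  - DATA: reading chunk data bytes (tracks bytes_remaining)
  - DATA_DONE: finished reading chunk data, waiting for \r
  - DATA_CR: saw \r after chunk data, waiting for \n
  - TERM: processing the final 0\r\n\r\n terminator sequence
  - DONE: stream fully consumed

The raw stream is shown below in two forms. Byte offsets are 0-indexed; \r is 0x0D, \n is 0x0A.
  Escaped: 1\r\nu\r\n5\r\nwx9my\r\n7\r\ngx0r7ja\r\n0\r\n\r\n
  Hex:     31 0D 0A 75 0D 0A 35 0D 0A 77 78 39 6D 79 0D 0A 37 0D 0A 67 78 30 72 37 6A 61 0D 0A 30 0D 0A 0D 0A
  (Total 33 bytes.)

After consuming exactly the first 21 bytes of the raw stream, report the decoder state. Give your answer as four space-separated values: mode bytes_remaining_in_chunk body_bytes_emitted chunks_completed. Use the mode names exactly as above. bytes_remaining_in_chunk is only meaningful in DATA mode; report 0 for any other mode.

Byte 0 = '1': mode=SIZE remaining=0 emitted=0 chunks_done=0
Byte 1 = 0x0D: mode=SIZE_CR remaining=0 emitted=0 chunks_done=0
Byte 2 = 0x0A: mode=DATA remaining=1 emitted=0 chunks_done=0
Byte 3 = 'u': mode=DATA_DONE remaining=0 emitted=1 chunks_done=0
Byte 4 = 0x0D: mode=DATA_CR remaining=0 emitted=1 chunks_done=0
Byte 5 = 0x0A: mode=SIZE remaining=0 emitted=1 chunks_done=1
Byte 6 = '5': mode=SIZE remaining=0 emitted=1 chunks_done=1
Byte 7 = 0x0D: mode=SIZE_CR remaining=0 emitted=1 chunks_done=1
Byte 8 = 0x0A: mode=DATA remaining=5 emitted=1 chunks_done=1
Byte 9 = 'w': mode=DATA remaining=4 emitted=2 chunks_done=1
Byte 10 = 'x': mode=DATA remaining=3 emitted=3 chunks_done=1
Byte 11 = '9': mode=DATA remaining=2 emitted=4 chunks_done=1
Byte 12 = 'm': mode=DATA remaining=1 emitted=5 chunks_done=1
Byte 13 = 'y': mode=DATA_DONE remaining=0 emitted=6 chunks_done=1
Byte 14 = 0x0D: mode=DATA_CR remaining=0 emitted=6 chunks_done=1
Byte 15 = 0x0A: mode=SIZE remaining=0 emitted=6 chunks_done=2
Byte 16 = '7': mode=SIZE remaining=0 emitted=6 chunks_done=2
Byte 17 = 0x0D: mode=SIZE_CR remaining=0 emitted=6 chunks_done=2
Byte 18 = 0x0A: mode=DATA remaining=7 emitted=6 chunks_done=2
Byte 19 = 'g': mode=DATA remaining=6 emitted=7 chunks_done=2
Byte 20 = 'x': mode=DATA remaining=5 emitted=8 chunks_done=2

Answer: DATA 5 8 2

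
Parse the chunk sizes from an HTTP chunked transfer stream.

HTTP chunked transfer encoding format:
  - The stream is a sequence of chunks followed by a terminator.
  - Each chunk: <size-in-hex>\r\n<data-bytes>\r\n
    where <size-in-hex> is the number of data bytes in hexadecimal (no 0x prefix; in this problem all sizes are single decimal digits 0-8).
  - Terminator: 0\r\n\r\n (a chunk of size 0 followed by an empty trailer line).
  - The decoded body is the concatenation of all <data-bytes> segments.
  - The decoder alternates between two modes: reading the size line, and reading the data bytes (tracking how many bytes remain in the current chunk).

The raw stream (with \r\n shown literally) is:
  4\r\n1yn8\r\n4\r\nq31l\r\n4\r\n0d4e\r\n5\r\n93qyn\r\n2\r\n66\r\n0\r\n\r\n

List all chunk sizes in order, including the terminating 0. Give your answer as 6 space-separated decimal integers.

Chunk 1: stream[0..1]='4' size=0x4=4, data at stream[3..7]='1yn8' -> body[0..4], body so far='1yn8'
Chunk 2: stream[9..10]='4' size=0x4=4, data at stream[12..16]='q31l' -> body[4..8], body so far='1yn8q31l'
Chunk 3: stream[18..19]='4' size=0x4=4, data at stream[21..25]='0d4e' -> body[8..12], body so far='1yn8q31l0d4e'
Chunk 4: stream[27..28]='5' size=0x5=5, data at stream[30..35]='93qyn' -> body[12..17], body so far='1yn8q31l0d4e93qyn'
Chunk 5: stream[37..38]='2' size=0x2=2, data at stream[40..42]='66' -> body[17..19], body so far='1yn8q31l0d4e93qyn66'
Chunk 6: stream[44..45]='0' size=0 (terminator). Final body='1yn8q31l0d4e93qyn66' (19 bytes)

Answer: 4 4 4 5 2 0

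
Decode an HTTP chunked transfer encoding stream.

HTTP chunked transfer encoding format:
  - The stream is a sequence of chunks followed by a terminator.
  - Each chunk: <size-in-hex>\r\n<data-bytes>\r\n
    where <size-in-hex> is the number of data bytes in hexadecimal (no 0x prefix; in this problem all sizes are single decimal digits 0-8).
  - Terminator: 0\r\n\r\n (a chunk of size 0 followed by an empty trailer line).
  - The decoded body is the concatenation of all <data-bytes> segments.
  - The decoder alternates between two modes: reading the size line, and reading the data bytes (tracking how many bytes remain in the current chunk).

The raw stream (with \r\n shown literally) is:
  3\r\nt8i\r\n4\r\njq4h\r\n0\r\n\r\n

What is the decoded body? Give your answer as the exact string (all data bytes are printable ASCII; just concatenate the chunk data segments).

Answer: t8ijq4h

Derivation:
Chunk 1: stream[0..1]='3' size=0x3=3, data at stream[3..6]='t8i' -> body[0..3], body so far='t8i'
Chunk 2: stream[8..9]='4' size=0x4=4, data at stream[11..15]='jq4h' -> body[3..7], body so far='t8ijq4h'
Chunk 3: stream[17..18]='0' size=0 (terminator). Final body='t8ijq4h' (7 bytes)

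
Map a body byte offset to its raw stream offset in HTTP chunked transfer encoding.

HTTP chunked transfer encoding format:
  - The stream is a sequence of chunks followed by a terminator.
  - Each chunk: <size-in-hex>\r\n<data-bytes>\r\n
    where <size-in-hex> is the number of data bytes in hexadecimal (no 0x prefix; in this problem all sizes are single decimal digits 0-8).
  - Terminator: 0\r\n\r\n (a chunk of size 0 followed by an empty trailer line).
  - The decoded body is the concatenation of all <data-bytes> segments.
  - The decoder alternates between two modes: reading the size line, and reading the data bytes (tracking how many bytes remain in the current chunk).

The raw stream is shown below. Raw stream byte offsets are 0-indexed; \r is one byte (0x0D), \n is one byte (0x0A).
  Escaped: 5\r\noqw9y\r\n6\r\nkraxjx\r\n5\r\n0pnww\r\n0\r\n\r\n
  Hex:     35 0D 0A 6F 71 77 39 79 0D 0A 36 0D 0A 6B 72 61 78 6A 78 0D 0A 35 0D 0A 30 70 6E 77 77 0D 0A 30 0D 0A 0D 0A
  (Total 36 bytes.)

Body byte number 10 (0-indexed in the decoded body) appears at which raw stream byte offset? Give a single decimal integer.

Answer: 18

Derivation:
Chunk 1: stream[0..1]='5' size=0x5=5, data at stream[3..8]='oqw9y' -> body[0..5], body so far='oqw9y'
Chunk 2: stream[10..11]='6' size=0x6=6, data at stream[13..19]='kraxjx' -> body[5..11], body so far='oqw9ykraxjx'
Chunk 3: stream[21..22]='5' size=0x5=5, data at stream[24..29]='0pnww' -> body[11..16], body so far='oqw9ykraxjx0pnww'
Chunk 4: stream[31..32]='0' size=0 (terminator). Final body='oqw9ykraxjx0pnww' (16 bytes)
Body byte 10 at stream offset 18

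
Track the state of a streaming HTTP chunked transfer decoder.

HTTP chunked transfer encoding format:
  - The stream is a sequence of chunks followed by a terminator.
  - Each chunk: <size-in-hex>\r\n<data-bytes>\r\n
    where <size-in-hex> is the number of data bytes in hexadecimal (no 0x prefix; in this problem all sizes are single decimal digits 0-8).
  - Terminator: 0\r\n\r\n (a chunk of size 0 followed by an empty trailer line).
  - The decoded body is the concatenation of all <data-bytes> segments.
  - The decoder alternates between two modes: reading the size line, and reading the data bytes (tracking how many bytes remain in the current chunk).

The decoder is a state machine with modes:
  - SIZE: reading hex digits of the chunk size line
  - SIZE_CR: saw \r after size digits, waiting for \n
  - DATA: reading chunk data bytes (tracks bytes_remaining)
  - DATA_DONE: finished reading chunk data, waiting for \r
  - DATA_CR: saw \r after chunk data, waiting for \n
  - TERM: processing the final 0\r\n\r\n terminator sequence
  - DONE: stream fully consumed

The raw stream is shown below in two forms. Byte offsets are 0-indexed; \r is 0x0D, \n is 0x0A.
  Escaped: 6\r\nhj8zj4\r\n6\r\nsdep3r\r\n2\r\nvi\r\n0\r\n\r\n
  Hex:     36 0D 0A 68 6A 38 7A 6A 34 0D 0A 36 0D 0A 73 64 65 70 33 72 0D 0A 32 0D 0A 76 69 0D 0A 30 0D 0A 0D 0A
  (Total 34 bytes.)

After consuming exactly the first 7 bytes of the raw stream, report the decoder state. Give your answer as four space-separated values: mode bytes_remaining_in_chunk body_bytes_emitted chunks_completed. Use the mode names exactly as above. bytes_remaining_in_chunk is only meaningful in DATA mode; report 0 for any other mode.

Byte 0 = '6': mode=SIZE remaining=0 emitted=0 chunks_done=0
Byte 1 = 0x0D: mode=SIZE_CR remaining=0 emitted=0 chunks_done=0
Byte 2 = 0x0A: mode=DATA remaining=6 emitted=0 chunks_done=0
Byte 3 = 'h': mode=DATA remaining=5 emitted=1 chunks_done=0
Byte 4 = 'j': mode=DATA remaining=4 emitted=2 chunks_done=0
Byte 5 = '8': mode=DATA remaining=3 emitted=3 chunks_done=0
Byte 6 = 'z': mode=DATA remaining=2 emitted=4 chunks_done=0

Answer: DATA 2 4 0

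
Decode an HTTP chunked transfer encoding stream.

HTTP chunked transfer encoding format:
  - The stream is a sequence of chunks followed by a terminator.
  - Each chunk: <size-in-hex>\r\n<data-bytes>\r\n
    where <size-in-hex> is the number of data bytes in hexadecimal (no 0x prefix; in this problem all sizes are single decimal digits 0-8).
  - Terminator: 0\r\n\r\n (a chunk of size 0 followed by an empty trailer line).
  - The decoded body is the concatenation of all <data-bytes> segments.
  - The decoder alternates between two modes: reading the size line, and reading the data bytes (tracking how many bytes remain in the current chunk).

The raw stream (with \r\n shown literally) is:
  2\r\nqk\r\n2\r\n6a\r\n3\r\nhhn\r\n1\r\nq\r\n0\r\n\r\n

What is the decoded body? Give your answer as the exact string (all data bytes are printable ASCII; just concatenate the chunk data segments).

Answer: qk6ahhnq

Derivation:
Chunk 1: stream[0..1]='2' size=0x2=2, data at stream[3..5]='qk' -> body[0..2], body so far='qk'
Chunk 2: stream[7..8]='2' size=0x2=2, data at stream[10..12]='6a' -> body[2..4], body so far='qk6a'
Chunk 3: stream[14..15]='3' size=0x3=3, data at stream[17..20]='hhn' -> body[4..7], body so far='qk6ahhn'
Chunk 4: stream[22..23]='1' size=0x1=1, data at stream[25..26]='q' -> body[7..8], body so far='qk6ahhnq'
Chunk 5: stream[28..29]='0' size=0 (terminator). Final body='qk6ahhnq' (8 bytes)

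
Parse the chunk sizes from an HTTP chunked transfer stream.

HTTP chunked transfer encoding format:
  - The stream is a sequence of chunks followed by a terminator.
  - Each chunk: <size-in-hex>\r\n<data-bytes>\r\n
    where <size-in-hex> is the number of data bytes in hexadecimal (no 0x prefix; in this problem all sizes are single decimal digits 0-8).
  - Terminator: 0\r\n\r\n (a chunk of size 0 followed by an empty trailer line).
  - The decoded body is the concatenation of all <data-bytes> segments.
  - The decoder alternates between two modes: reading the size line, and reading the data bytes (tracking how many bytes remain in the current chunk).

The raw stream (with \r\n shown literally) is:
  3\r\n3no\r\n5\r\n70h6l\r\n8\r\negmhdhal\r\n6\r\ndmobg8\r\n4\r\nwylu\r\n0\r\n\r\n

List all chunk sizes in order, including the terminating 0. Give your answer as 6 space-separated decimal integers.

Chunk 1: stream[0..1]='3' size=0x3=3, data at stream[3..6]='3no' -> body[0..3], body so far='3no'
Chunk 2: stream[8..9]='5' size=0x5=5, data at stream[11..16]='70h6l' -> body[3..8], body so far='3no70h6l'
Chunk 3: stream[18..19]='8' size=0x8=8, data at stream[21..29]='egmhdhal' -> body[8..16], body so far='3no70h6legmhdhal'
Chunk 4: stream[31..32]='6' size=0x6=6, data at stream[34..40]='dmobg8' -> body[16..22], body so far='3no70h6legmhdhaldmobg8'
Chunk 5: stream[42..43]='4' size=0x4=4, data at stream[45..49]='wylu' -> body[22..26], body so far='3no70h6legmhdhaldmobg8wylu'
Chunk 6: stream[51..52]='0' size=0 (terminator). Final body='3no70h6legmhdhaldmobg8wylu' (26 bytes)

Answer: 3 5 8 6 4 0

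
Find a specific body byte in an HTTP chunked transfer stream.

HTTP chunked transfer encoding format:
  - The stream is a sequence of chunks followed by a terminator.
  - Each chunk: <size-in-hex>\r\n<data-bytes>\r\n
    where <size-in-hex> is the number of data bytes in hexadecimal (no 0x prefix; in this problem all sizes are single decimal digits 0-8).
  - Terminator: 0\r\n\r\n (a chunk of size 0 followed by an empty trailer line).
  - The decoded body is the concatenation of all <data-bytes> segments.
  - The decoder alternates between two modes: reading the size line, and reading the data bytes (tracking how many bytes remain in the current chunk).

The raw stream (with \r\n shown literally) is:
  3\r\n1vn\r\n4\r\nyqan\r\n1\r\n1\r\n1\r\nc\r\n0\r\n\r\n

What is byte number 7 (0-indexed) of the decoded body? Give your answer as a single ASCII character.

Chunk 1: stream[0..1]='3' size=0x3=3, data at stream[3..6]='1vn' -> body[0..3], body so far='1vn'
Chunk 2: stream[8..9]='4' size=0x4=4, data at stream[11..15]='yqan' -> body[3..7], body so far='1vnyqan'
Chunk 3: stream[17..18]='1' size=0x1=1, data at stream[20..21]='1' -> body[7..8], body so far='1vnyqan1'
Chunk 4: stream[23..24]='1' size=0x1=1, data at stream[26..27]='c' -> body[8..9], body so far='1vnyqan1c'
Chunk 5: stream[29..30]='0' size=0 (terminator). Final body='1vnyqan1c' (9 bytes)
Body byte 7 = '1'

Answer: 1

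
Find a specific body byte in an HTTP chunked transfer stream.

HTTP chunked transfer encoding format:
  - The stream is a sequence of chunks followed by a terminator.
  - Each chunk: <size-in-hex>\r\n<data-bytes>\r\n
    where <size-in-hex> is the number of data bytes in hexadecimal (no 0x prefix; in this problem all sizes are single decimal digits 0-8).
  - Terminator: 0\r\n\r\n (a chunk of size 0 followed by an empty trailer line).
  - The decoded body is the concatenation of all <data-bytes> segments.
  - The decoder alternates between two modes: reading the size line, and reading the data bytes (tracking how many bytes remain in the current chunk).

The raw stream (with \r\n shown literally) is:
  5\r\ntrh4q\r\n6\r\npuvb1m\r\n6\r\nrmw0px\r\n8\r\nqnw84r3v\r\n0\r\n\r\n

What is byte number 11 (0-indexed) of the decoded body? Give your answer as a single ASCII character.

Chunk 1: stream[0..1]='5' size=0x5=5, data at stream[3..8]='trh4q' -> body[0..5], body so far='trh4q'
Chunk 2: stream[10..11]='6' size=0x6=6, data at stream[13..19]='puvb1m' -> body[5..11], body so far='trh4qpuvb1m'
Chunk 3: stream[21..22]='6' size=0x6=6, data at stream[24..30]='rmw0px' -> body[11..17], body so far='trh4qpuvb1mrmw0px'
Chunk 4: stream[32..33]='8' size=0x8=8, data at stream[35..43]='qnw84r3v' -> body[17..25], body so far='trh4qpuvb1mrmw0pxqnw84r3v'
Chunk 5: stream[45..46]='0' size=0 (terminator). Final body='trh4qpuvb1mrmw0pxqnw84r3v' (25 bytes)
Body byte 11 = 'r'

Answer: r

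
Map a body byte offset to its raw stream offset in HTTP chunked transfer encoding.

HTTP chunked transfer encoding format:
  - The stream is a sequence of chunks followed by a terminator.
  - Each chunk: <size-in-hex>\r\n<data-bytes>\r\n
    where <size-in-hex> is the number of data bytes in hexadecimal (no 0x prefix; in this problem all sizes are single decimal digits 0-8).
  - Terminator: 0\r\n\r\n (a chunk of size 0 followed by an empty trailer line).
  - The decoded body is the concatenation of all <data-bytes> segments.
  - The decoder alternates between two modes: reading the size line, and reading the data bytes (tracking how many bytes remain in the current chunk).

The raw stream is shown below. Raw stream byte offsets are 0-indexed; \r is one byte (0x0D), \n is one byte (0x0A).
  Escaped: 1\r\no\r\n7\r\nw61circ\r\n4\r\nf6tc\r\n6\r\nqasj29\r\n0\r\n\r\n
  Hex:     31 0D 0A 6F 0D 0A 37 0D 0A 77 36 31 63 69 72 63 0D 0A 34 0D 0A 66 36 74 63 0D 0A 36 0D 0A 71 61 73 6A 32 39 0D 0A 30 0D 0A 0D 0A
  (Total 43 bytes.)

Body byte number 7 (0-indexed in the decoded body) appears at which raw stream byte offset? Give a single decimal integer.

Chunk 1: stream[0..1]='1' size=0x1=1, data at stream[3..4]='o' -> body[0..1], body so far='o'
Chunk 2: stream[6..7]='7' size=0x7=7, data at stream[9..16]='w61circ' -> body[1..8], body so far='ow61circ'
Chunk 3: stream[18..19]='4' size=0x4=4, data at stream[21..25]='f6tc' -> body[8..12], body so far='ow61circf6tc'
Chunk 4: stream[27..28]='6' size=0x6=6, data at stream[30..36]='qasj29' -> body[12..18], body so far='ow61circf6tcqasj29'
Chunk 5: stream[38..39]='0' size=0 (terminator). Final body='ow61circf6tcqasj29' (18 bytes)
Body byte 7 at stream offset 15

Answer: 15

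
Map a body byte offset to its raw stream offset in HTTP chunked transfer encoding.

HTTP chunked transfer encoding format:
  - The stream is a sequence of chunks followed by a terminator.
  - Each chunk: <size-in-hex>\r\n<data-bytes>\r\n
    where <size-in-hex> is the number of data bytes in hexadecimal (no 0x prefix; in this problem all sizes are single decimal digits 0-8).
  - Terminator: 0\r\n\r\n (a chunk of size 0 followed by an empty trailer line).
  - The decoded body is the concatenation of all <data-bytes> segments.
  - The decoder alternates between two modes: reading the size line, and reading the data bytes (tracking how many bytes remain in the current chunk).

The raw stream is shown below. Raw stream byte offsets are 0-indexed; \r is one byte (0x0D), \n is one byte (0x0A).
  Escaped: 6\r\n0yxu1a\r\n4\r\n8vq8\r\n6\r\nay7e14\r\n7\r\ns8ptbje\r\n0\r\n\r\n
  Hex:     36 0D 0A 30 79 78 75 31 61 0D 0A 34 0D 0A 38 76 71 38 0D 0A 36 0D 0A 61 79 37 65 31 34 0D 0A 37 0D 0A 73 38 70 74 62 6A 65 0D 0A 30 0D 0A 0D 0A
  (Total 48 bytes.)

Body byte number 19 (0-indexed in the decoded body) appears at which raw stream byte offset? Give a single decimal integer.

Chunk 1: stream[0..1]='6' size=0x6=6, data at stream[3..9]='0yxu1a' -> body[0..6], body so far='0yxu1a'
Chunk 2: stream[11..12]='4' size=0x4=4, data at stream[14..18]='8vq8' -> body[6..10], body so far='0yxu1a8vq8'
Chunk 3: stream[20..21]='6' size=0x6=6, data at stream[23..29]='ay7e14' -> body[10..16], body so far='0yxu1a8vq8ay7e14'
Chunk 4: stream[31..32]='7' size=0x7=7, data at stream[34..41]='s8ptbje' -> body[16..23], body so far='0yxu1a8vq8ay7e14s8ptbje'
Chunk 5: stream[43..44]='0' size=0 (terminator). Final body='0yxu1a8vq8ay7e14s8ptbje' (23 bytes)
Body byte 19 at stream offset 37

Answer: 37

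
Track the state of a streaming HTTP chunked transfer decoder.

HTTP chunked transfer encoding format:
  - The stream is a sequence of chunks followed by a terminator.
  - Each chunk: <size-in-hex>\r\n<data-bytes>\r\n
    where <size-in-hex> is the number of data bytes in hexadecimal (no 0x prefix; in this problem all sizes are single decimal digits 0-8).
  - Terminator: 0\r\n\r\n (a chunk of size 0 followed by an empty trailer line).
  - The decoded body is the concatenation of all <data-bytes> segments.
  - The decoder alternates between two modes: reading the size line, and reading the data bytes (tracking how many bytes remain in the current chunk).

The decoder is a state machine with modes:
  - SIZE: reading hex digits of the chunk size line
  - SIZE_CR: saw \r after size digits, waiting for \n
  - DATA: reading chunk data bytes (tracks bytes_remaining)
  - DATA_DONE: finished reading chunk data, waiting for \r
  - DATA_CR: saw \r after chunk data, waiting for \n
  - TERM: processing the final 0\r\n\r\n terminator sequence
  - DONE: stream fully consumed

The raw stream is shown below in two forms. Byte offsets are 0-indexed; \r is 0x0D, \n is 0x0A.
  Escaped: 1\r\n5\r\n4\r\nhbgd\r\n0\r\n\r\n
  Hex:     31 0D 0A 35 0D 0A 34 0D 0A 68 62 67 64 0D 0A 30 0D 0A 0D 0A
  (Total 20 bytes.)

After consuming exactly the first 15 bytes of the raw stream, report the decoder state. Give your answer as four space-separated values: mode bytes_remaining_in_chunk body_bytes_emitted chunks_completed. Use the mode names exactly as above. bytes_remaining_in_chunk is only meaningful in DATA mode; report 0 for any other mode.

Byte 0 = '1': mode=SIZE remaining=0 emitted=0 chunks_done=0
Byte 1 = 0x0D: mode=SIZE_CR remaining=0 emitted=0 chunks_done=0
Byte 2 = 0x0A: mode=DATA remaining=1 emitted=0 chunks_done=0
Byte 3 = '5': mode=DATA_DONE remaining=0 emitted=1 chunks_done=0
Byte 4 = 0x0D: mode=DATA_CR remaining=0 emitted=1 chunks_done=0
Byte 5 = 0x0A: mode=SIZE remaining=0 emitted=1 chunks_done=1
Byte 6 = '4': mode=SIZE remaining=0 emitted=1 chunks_done=1
Byte 7 = 0x0D: mode=SIZE_CR remaining=0 emitted=1 chunks_done=1
Byte 8 = 0x0A: mode=DATA remaining=4 emitted=1 chunks_done=1
Byte 9 = 'h': mode=DATA remaining=3 emitted=2 chunks_done=1
Byte 10 = 'b': mode=DATA remaining=2 emitted=3 chunks_done=1
Byte 11 = 'g': mode=DATA remaining=1 emitted=4 chunks_done=1
Byte 12 = 'd': mode=DATA_DONE remaining=0 emitted=5 chunks_done=1
Byte 13 = 0x0D: mode=DATA_CR remaining=0 emitted=5 chunks_done=1
Byte 14 = 0x0A: mode=SIZE remaining=0 emitted=5 chunks_done=2

Answer: SIZE 0 5 2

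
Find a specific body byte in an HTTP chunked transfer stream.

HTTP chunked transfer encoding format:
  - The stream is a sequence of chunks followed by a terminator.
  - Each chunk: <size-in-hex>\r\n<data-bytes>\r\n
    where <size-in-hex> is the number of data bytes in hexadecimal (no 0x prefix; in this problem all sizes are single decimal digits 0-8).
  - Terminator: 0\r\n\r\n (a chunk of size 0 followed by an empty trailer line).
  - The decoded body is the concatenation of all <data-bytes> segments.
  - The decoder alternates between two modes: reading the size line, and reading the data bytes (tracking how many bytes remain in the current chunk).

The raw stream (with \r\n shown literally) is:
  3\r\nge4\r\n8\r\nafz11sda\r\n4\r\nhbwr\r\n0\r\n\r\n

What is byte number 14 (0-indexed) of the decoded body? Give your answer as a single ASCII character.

Chunk 1: stream[0..1]='3' size=0x3=3, data at stream[3..6]='ge4' -> body[0..3], body so far='ge4'
Chunk 2: stream[8..9]='8' size=0x8=8, data at stream[11..19]='afz11sda' -> body[3..11], body so far='ge4afz11sda'
Chunk 3: stream[21..22]='4' size=0x4=4, data at stream[24..28]='hbwr' -> body[11..15], body so far='ge4afz11sdahbwr'
Chunk 4: stream[30..31]='0' size=0 (terminator). Final body='ge4afz11sdahbwr' (15 bytes)
Body byte 14 = 'r'

Answer: r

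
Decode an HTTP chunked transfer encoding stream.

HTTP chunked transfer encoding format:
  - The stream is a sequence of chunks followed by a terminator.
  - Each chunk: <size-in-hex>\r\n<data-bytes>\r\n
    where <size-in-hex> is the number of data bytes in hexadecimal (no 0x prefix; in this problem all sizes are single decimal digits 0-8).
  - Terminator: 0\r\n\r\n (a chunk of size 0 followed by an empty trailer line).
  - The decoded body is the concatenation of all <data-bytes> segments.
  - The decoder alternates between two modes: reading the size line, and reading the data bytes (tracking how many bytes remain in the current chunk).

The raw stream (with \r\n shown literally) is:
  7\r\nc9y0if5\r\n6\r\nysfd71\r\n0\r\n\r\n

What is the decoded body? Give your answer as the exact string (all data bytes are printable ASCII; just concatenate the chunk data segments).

Answer: c9y0if5ysfd71

Derivation:
Chunk 1: stream[0..1]='7' size=0x7=7, data at stream[3..10]='c9y0if5' -> body[0..7], body so far='c9y0if5'
Chunk 2: stream[12..13]='6' size=0x6=6, data at stream[15..21]='ysfd71' -> body[7..13], body so far='c9y0if5ysfd71'
Chunk 3: stream[23..24]='0' size=0 (terminator). Final body='c9y0if5ysfd71' (13 bytes)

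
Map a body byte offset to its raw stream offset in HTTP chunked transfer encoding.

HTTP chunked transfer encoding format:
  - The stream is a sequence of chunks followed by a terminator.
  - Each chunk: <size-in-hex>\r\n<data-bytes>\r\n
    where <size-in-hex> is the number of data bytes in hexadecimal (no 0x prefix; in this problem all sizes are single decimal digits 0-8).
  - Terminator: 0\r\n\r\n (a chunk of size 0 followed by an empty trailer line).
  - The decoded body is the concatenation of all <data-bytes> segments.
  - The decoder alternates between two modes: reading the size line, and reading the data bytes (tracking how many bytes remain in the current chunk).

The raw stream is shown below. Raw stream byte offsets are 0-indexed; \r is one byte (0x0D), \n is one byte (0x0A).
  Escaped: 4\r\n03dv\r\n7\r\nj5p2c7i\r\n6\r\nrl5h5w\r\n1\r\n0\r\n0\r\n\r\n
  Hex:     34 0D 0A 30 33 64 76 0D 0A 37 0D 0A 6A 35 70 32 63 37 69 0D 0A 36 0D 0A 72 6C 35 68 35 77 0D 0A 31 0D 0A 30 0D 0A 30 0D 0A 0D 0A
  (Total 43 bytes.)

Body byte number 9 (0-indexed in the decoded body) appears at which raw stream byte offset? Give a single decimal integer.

Chunk 1: stream[0..1]='4' size=0x4=4, data at stream[3..7]='03dv' -> body[0..4], body so far='03dv'
Chunk 2: stream[9..10]='7' size=0x7=7, data at stream[12..19]='j5p2c7i' -> body[4..11], body so far='03dvj5p2c7i'
Chunk 3: stream[21..22]='6' size=0x6=6, data at stream[24..30]='rl5h5w' -> body[11..17], body so far='03dvj5p2c7irl5h5w'
Chunk 4: stream[32..33]='1' size=0x1=1, data at stream[35..36]='0' -> body[17..18], body so far='03dvj5p2c7irl5h5w0'
Chunk 5: stream[38..39]='0' size=0 (terminator). Final body='03dvj5p2c7irl5h5w0' (18 bytes)
Body byte 9 at stream offset 17

Answer: 17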